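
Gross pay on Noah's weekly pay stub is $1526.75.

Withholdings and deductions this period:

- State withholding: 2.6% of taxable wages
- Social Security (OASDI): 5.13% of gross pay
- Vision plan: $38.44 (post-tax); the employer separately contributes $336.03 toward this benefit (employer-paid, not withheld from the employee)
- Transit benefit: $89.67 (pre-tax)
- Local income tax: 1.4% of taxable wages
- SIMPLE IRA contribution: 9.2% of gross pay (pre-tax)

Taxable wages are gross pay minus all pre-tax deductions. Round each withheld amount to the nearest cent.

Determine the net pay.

SIMPLE IRA contribution: $1526.75 × 0.092 = $140.46
Transit benefit: $89.67
Pre-tax total = $140.46 + $89.67 = $230.13
Taxable wages = $1526.75 − $230.13 = $1296.62
State withholding: $1296.62 × 0.026 = $33.71
Local income tax: $1296.62 × 0.014 = $18.15
Social Security (OASDI): $1526.75 × 0.0513 = $78.32
Vision plan: $38.44
(Employer's $336.03 toward vision plan is not withheld from the employee.)
Total deductions = $140.46 + $89.67 + $33.71 + $18.15 + $78.32 + $38.44 = $398.75
Net pay = $1526.75 − $398.75 = $1128.00

$1128.00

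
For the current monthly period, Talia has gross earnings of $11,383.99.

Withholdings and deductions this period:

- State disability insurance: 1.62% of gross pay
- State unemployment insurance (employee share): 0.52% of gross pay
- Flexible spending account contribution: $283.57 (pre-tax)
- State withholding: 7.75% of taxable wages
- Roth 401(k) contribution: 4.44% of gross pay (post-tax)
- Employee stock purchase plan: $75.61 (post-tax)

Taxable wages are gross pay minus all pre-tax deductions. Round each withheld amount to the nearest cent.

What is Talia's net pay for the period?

Flexible spending account contribution: $283.57
Taxable wages = $11,383.99 − $283.57 = $11,100.42
State withholding: $11,100.42 × 0.0775 = $860.28
State disability insurance: $11,383.99 × 0.0162 = $184.42
State unemployment insurance (employee share): $11,383.99 × 0.0052 = $59.20
Roth 401(k) contribution: $11,383.99 × 0.0444 = $505.45
Employee stock purchase plan: $75.61
Total deductions = $283.57 + $860.28 + $184.42 + $59.20 + $505.45 + $75.61 = $1,968.53
Net pay = $11,383.99 − $1,968.53 = $9,415.46

$9,415.46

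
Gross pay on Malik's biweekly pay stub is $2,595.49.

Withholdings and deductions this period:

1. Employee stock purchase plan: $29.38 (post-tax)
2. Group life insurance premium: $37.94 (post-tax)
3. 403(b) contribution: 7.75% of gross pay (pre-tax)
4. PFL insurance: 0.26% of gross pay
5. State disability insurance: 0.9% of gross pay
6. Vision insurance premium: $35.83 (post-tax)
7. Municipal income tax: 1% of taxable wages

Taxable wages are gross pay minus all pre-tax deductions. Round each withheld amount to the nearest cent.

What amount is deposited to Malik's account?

$2,237.14

403(b) contribution: $2,595.49 × 0.0775 = $201.15
Taxable wages = $2,595.49 − $201.15 = $2,394.34
Municipal income tax: $2,394.34 × 0.01 = $23.94
PFL insurance: $2,595.49 × 0.0026 = $6.75
State disability insurance: $2,595.49 × 0.009 = $23.36
Group life insurance premium: $37.94
Employee stock purchase plan: $29.38
Vision insurance premium: $35.83
Total deductions = $201.15 + $23.94 + $6.75 + $23.36 + $37.94 + $29.38 + $35.83 = $358.35
Net pay = $2,595.49 − $358.35 = $2,237.14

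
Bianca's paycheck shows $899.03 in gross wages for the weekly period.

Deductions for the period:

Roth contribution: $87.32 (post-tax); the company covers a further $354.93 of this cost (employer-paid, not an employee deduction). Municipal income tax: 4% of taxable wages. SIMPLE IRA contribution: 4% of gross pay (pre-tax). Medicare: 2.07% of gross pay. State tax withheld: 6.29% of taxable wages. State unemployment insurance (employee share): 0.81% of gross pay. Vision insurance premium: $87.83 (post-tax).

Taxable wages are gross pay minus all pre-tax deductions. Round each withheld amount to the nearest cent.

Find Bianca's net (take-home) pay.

SIMPLE IRA contribution: $899.03 × 0.04 = $35.96
Taxable wages = $899.03 − $35.96 = $863.07
State tax withheld: $863.07 × 0.0629 = $54.29
Municipal income tax: $863.07 × 0.04 = $34.52
State unemployment insurance (employee share): $899.03 × 0.0081 = $7.28
Medicare: $899.03 × 0.0207 = $18.61
Roth contribution: $87.32
Vision insurance premium: $87.83
(Employer's $354.93 toward Roth contribution is not withheld from the employee.)
Total deductions = $35.96 + $54.29 + $34.52 + $7.28 + $18.61 + $87.32 + $87.83 = $325.81
Net pay = $899.03 − $325.81 = $573.22

$573.22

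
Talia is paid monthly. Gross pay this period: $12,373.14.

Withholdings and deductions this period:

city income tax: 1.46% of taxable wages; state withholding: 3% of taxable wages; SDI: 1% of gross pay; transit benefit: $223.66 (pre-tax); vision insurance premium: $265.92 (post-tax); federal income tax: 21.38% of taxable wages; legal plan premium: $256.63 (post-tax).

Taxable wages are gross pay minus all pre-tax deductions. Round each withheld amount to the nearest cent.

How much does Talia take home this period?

Transit benefit: $223.66
Taxable wages = $12,373.14 − $223.66 = $12,149.48
State withholding: $12,149.48 × 0.03 = $364.48
City income tax: $12,149.48 × 0.0146 = $177.38
Federal income tax: $12,149.48 × 0.2138 = $2,597.56
SDI: $12,373.14 × 0.01 = $123.73
Legal plan premium: $256.63
Vision insurance premium: $265.92
Total deductions = $223.66 + $364.48 + $177.38 + $2,597.56 + $123.73 + $256.63 + $265.92 = $4,009.36
Net pay = $12,373.14 − $4,009.36 = $8,363.78

$8,363.78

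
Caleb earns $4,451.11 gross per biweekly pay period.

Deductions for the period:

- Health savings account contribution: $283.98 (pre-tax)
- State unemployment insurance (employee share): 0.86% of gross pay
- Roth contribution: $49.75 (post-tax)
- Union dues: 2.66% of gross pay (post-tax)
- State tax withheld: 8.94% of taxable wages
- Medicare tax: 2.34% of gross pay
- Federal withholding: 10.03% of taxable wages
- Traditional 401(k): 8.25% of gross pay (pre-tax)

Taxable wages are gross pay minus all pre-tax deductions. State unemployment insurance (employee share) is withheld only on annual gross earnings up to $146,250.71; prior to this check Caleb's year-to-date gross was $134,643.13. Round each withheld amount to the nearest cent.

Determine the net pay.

Health savings account contribution: $283.98
Traditional 401(k): $4,451.11 × 0.0825 = $367.22
Pre-tax total = $283.98 + $367.22 = $651.20
Taxable wages = $4,451.11 − $651.20 = $3,799.91
State tax withheld: $3,799.91 × 0.0894 = $339.71
Federal withholding: $3,799.91 × 0.1003 = $381.13
State unemployment insurance (employee share): cap not yet reached, full $4,451.11 is subject → $4,451.11 × 0.0086 = $38.28
Medicare tax: $4,451.11 × 0.0234 = $104.16
Union dues: $4,451.11 × 0.0266 = $118.40
Roth contribution: $49.75
Total deductions = $283.98 + $367.22 + $339.71 + $381.13 + $38.28 + $104.16 + $118.40 + $49.75 = $1,682.63
Net pay = $4,451.11 − $1,682.63 = $2,768.48

$2,768.48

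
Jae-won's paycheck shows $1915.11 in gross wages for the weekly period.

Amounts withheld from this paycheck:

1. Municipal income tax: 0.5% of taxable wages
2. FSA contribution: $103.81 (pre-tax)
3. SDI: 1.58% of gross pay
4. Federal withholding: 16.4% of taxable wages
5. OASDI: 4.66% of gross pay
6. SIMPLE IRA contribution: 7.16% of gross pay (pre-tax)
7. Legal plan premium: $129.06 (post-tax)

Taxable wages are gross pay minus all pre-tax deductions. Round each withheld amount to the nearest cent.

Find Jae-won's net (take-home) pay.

$1142.68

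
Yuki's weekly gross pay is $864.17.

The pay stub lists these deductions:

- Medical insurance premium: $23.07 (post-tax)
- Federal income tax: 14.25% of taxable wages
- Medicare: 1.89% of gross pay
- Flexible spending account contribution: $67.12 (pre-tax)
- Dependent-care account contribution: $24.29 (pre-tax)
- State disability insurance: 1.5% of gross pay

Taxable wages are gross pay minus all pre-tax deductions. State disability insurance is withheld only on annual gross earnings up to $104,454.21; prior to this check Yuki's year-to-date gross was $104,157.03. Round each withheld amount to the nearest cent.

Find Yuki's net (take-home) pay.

Dependent-care account contribution: $24.29
Flexible spending account contribution: $67.12
Pre-tax total = $24.29 + $67.12 = $91.41
Taxable wages = $864.17 − $91.41 = $772.76
Federal income tax: $772.76 × 0.1425 = $110.12
Medicare: $864.17 × 0.0189 = $16.33
State disability insurance: only $104,454.21 − $104,157.03 = $297.18 of this check is subject → $297.18 × 0.015 = $4.46
Medical insurance premium: $23.07
Total deductions = $24.29 + $67.12 + $110.12 + $16.33 + $4.46 + $23.07 = $245.39
Net pay = $864.17 − $245.39 = $618.78

$618.78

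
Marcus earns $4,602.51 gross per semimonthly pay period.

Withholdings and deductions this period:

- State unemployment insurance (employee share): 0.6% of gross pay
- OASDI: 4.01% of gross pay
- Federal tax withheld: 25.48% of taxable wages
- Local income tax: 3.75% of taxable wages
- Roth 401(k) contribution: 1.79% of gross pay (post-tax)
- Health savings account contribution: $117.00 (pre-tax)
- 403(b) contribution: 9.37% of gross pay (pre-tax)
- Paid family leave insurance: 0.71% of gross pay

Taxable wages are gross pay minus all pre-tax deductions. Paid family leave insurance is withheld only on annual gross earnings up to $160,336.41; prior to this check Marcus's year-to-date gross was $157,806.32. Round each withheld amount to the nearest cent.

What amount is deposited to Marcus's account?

$2,556.68

403(b) contribution: $4,602.51 × 0.0937 = $431.26
Health savings account contribution: $117.00
Pre-tax total = $431.26 + $117.00 = $548.26
Taxable wages = $4,602.51 − $548.26 = $4,054.25
Local income tax: $4,054.25 × 0.0375 = $152.03
Federal tax withheld: $4,054.25 × 0.2548 = $1,033.02
Paid family leave insurance: only $160,336.41 − $157,806.32 = $2,530.09 of this check is subject → $2,530.09 × 0.0071 = $17.96
State unemployment insurance (employee share): $4,602.51 × 0.006 = $27.62
OASDI: $4,602.51 × 0.0401 = $184.56
Roth 401(k) contribution: $4,602.51 × 0.0179 = $82.38
Total deductions = $431.26 + $117.00 + $152.03 + $1,033.02 + $17.96 + $27.62 + $184.56 + $82.38 = $2,045.83
Net pay = $4,602.51 − $2,045.83 = $2,556.68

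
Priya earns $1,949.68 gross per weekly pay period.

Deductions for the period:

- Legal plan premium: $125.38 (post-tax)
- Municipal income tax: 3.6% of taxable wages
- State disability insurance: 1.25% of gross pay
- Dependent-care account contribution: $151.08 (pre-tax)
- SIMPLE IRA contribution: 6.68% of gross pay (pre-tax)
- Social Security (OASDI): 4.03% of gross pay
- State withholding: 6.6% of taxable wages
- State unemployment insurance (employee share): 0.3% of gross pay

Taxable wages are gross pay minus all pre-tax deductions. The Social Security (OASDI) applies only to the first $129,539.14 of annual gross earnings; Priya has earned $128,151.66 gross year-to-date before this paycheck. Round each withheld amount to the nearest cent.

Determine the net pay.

SIMPLE IRA contribution: $1,949.68 × 0.0668 = $130.24
Dependent-care account contribution: $151.08
Pre-tax total = $130.24 + $151.08 = $281.32
Taxable wages = $1,949.68 − $281.32 = $1,668.36
Municipal income tax: $1,668.36 × 0.036 = $60.06
State withholding: $1,668.36 × 0.066 = $110.11
Social Security (OASDI): only $129,539.14 − $128,151.66 = $1,387.48 of this check is subject → $1,387.48 × 0.0403 = $55.92
State unemployment insurance (employee share): $1,949.68 × 0.003 = $5.85
State disability insurance: $1,949.68 × 0.0125 = $24.37
Legal plan premium: $125.38
Total deductions = $130.24 + $151.08 + $60.06 + $110.11 + $55.92 + $5.85 + $24.37 + $125.38 = $663.01
Net pay = $1,949.68 − $663.01 = $1,286.67

$1,286.67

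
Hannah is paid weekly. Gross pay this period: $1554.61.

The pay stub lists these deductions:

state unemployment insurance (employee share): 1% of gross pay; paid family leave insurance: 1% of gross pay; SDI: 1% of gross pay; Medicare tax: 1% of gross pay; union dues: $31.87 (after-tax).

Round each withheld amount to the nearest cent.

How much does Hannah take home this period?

SDI: $1554.61 × 0.01 = $15.55
Medicare tax: $1554.61 × 0.01 = $15.55
Paid family leave insurance: $1554.61 × 0.01 = $15.55
State unemployment insurance (employee share): $1554.61 × 0.01 = $15.55
Union dues: $31.87
Total deductions = $15.55 + $15.55 + $15.55 + $15.55 + $31.87 = $94.07
Net pay = $1554.61 − $94.07 = $1460.54

$1460.54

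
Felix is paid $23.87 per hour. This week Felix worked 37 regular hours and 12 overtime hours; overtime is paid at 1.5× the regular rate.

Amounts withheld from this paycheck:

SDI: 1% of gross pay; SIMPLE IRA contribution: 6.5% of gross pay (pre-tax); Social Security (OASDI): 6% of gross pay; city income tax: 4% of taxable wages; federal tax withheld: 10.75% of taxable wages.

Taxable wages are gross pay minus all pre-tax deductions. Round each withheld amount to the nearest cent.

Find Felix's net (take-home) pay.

$954.55

Regular pay: 37 × $23.87 = $883.19
Overtime pay: 12 × $23.87 × 1.5 = $429.66
Gross pay = $883.19 + $429.66 = $1,312.85
SIMPLE IRA contribution: $1,312.85 × 0.065 = $85.34
Taxable wages = $1,312.85 − $85.34 = $1,227.51
City income tax: $1,227.51 × 0.04 = $49.10
Federal tax withheld: $1,227.51 × 0.1075 = $131.96
Social Security (OASDI): $1,312.85 × 0.06 = $78.77
SDI: $1,312.85 × 0.01 = $13.13
Total deductions = $85.34 + $49.10 + $131.96 + $78.77 + $13.13 = $358.30
Net pay = $1,312.85 − $358.30 = $954.55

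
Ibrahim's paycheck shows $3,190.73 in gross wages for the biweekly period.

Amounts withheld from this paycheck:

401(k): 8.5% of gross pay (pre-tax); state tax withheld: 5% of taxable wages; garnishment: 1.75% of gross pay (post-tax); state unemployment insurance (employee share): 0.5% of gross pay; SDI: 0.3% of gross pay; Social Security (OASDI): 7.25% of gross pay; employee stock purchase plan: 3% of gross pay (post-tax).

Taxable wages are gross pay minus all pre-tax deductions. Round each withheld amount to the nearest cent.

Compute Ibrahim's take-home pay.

401(k): $3,190.73 × 0.085 = $271.21
Taxable wages = $3,190.73 − $271.21 = $2,919.52
State tax withheld: $2,919.52 × 0.05 = $145.98
Social Security (OASDI): $3,190.73 × 0.0725 = $231.33
SDI: $3,190.73 × 0.003 = $9.57
State unemployment insurance (employee share): $3,190.73 × 0.005 = $15.95
Garnishment: $3,190.73 × 0.0175 = $55.84
Employee stock purchase plan: $3,190.73 × 0.03 = $95.72
Total deductions = $271.21 + $145.98 + $231.33 + $9.57 + $15.95 + $55.84 + $95.72 = $825.60
Net pay = $3,190.73 − $825.60 = $2,365.13

$2,365.13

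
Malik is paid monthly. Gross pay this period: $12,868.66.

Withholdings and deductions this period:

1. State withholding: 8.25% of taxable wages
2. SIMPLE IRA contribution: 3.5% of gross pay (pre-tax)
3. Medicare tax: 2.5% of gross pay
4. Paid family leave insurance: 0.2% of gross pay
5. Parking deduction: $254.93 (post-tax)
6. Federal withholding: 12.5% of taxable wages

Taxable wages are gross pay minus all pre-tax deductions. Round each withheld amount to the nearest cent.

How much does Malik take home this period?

$9,239.08

SIMPLE IRA contribution: $12,868.66 × 0.035 = $450.40
Taxable wages = $12,868.66 − $450.40 = $12,418.26
Federal withholding: $12,418.26 × 0.125 = $1,552.28
State withholding: $12,418.26 × 0.0825 = $1,024.51
Medicare tax: $12,868.66 × 0.025 = $321.72
Paid family leave insurance: $12,868.66 × 0.002 = $25.74
Parking deduction: $254.93
Total deductions = $450.40 + $1,552.28 + $1,024.51 + $321.72 + $25.74 + $254.93 = $3,629.58
Net pay = $12,868.66 − $3,629.58 = $9,239.08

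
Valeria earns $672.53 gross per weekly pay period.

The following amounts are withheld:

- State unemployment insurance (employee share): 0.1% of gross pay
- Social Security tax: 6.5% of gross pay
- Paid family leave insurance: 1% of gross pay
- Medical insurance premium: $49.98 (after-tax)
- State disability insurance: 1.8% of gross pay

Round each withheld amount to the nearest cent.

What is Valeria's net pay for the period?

Social Security tax: $672.53 × 0.065 = $43.71
State unemployment insurance (employee share): $672.53 × 0.001 = $0.67
Paid family leave insurance: $672.53 × 0.01 = $6.73
State disability insurance: $672.53 × 0.018 = $12.11
Medical insurance premium: $49.98
Total deductions = $43.71 + $0.67 + $6.73 + $12.11 + $49.98 = $113.20
Net pay = $672.53 − $113.20 = $559.33

$559.33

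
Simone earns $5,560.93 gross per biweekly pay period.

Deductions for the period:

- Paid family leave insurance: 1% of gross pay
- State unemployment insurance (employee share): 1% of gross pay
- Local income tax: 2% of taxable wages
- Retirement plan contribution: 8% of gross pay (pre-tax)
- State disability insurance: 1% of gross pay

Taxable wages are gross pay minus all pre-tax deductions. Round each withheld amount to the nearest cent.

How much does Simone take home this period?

Retirement plan contribution: $5,560.93 × 0.08 = $444.87
Taxable wages = $5,560.93 − $444.87 = $5,116.06
Local income tax: $5,116.06 × 0.02 = $102.32
State unemployment insurance (employee share): $5,560.93 × 0.01 = $55.61
Paid family leave insurance: $5,560.93 × 0.01 = $55.61
State disability insurance: $5,560.93 × 0.01 = $55.61
Total deductions = $444.87 + $102.32 + $55.61 + $55.61 + $55.61 = $714.02
Net pay = $5,560.93 − $714.02 = $4,846.91

$4,846.91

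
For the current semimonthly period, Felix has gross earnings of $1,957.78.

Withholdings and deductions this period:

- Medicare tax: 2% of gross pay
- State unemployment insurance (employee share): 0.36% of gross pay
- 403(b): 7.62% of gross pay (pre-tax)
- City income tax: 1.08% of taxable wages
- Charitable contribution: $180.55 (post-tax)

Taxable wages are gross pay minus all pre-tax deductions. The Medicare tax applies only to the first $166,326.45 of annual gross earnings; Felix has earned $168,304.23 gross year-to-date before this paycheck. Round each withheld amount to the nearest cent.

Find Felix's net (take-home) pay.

$1,601.47

403(b): $1,957.78 × 0.0762 = $149.18
Taxable wages = $1,957.78 − $149.18 = $1,808.60
City income tax: $1,808.60 × 0.0108 = $19.53
Medicare tax: annual cap $166,326.45 already reached (YTD $168,304.23), so $0.00
State unemployment insurance (employee share): $1,957.78 × 0.0036 = $7.05
Charitable contribution: $180.55
Total deductions = $149.18 + $19.53 + $0.00 + $7.05 + $180.55 = $356.31
Net pay = $1,957.78 − $356.31 = $1,601.47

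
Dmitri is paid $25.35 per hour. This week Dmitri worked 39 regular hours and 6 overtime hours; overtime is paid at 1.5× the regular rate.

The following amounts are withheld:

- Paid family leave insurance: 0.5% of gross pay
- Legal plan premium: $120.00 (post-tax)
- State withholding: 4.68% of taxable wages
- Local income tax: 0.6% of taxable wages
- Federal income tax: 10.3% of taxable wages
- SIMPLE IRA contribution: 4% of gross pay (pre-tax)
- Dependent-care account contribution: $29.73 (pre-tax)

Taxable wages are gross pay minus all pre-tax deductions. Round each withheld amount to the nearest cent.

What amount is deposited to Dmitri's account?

$834.95

Regular pay: 39 × $25.35 = $988.65
Overtime pay: 6 × $25.35 × 1.5 = $228.15
Gross pay = $988.65 + $228.15 = $1216.80
SIMPLE IRA contribution: $1216.80 × 0.04 = $48.67
Dependent-care account contribution: $29.73
Pre-tax total = $48.67 + $29.73 = $78.40
Taxable wages = $1216.80 − $78.40 = $1138.40
Federal income tax: $1138.40 × 0.103 = $117.26
State withholding: $1138.40 × 0.0468 = $53.28
Local income tax: $1138.40 × 0.006 = $6.83
Paid family leave insurance: $1216.80 × 0.005 = $6.08
Legal plan premium: $120.00
Total deductions = $48.67 + $29.73 + $117.26 + $53.28 + $6.83 + $6.08 + $120.00 = $381.85
Net pay = $1216.80 − $381.85 = $834.95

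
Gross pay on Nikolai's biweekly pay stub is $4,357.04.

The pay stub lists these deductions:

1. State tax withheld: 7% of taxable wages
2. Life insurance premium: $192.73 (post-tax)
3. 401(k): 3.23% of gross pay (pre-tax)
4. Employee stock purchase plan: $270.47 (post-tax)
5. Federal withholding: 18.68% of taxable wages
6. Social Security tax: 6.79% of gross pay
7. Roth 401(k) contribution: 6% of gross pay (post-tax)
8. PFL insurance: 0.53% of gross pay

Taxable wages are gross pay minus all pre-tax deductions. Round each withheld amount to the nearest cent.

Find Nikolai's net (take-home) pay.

401(k): $4,357.04 × 0.0323 = $140.73
Taxable wages = $4,357.04 − $140.73 = $4,216.31
Federal withholding: $4,216.31 × 0.1868 = $787.61
State tax withheld: $4,216.31 × 0.07 = $295.14
Social Security tax: $4,357.04 × 0.0679 = $295.84
PFL insurance: $4,357.04 × 0.0053 = $23.09
Roth 401(k) contribution: $4,357.04 × 0.06 = $261.42
Employee stock purchase plan: $270.47
Life insurance premium: $192.73
Total deductions = $140.73 + $787.61 + $295.14 + $295.84 + $23.09 + $261.42 + $270.47 + $192.73 = $2,267.03
Net pay = $4,357.04 − $2,267.03 = $2,090.01

$2,090.01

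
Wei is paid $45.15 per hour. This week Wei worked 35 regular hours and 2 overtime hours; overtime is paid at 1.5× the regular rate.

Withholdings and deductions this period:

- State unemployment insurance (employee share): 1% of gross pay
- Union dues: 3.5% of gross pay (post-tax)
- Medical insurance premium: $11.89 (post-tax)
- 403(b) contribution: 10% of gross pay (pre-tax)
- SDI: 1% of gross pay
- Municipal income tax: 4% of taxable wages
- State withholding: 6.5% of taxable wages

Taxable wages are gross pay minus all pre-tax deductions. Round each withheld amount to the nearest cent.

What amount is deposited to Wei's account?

$1275.73

Regular pay: 35 × $45.15 = $1580.25
Overtime pay: 2 × $45.15 × 1.5 = $135.45
Gross pay = $1580.25 + $135.45 = $1715.70
403(b) contribution: $1715.70 × 0.1 = $171.57
Taxable wages = $1715.70 − $171.57 = $1544.13
State withholding: $1544.13 × 0.065 = $100.37
Municipal income tax: $1544.13 × 0.04 = $61.77
State unemployment insurance (employee share): $1715.70 × 0.01 = $17.16
SDI: $1715.70 × 0.01 = $17.16
Union dues: $1715.70 × 0.035 = $60.05
Medical insurance premium: $11.89
Total deductions = $171.57 + $100.37 + $61.77 + $17.16 + $17.16 + $60.05 + $11.89 = $439.97
Net pay = $1715.70 − $439.97 = $1275.73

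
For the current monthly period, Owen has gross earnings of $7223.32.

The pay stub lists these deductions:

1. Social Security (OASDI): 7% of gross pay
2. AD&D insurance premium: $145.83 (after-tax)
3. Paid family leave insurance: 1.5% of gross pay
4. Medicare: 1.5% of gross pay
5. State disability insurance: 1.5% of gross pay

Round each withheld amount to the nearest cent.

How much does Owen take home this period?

$6246.81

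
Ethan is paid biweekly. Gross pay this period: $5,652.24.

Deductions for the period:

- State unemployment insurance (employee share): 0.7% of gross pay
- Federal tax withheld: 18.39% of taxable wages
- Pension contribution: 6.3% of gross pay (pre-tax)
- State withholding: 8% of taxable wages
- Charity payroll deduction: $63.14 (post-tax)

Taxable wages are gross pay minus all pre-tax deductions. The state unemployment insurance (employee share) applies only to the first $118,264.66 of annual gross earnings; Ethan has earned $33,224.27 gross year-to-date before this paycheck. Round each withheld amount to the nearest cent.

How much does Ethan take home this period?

Pension contribution: $5,652.24 × 0.063 = $356.09
Taxable wages = $5,652.24 − $356.09 = $5,296.15
Federal tax withheld: $5,296.15 × 0.1839 = $973.96
State withholding: $5,296.15 × 0.08 = $423.69
State unemployment insurance (employee share): cap not yet reached, full $5,652.24 is subject → $5,652.24 × 0.007 = $39.57
Charity payroll deduction: $63.14
Total deductions = $356.09 + $973.96 + $423.69 + $39.57 + $63.14 = $1,856.45
Net pay = $5,652.24 − $1,856.45 = $3,795.79

$3,795.79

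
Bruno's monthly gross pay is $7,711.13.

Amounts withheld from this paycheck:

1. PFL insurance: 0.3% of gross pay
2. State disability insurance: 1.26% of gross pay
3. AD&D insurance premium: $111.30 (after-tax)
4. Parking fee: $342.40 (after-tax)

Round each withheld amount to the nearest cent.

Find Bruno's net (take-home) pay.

$7,137.14

PFL insurance: $7,711.13 × 0.003 = $23.13
State disability insurance: $7,711.13 × 0.0126 = $97.16
Parking fee: $342.40
AD&D insurance premium: $111.30
Total deductions = $23.13 + $97.16 + $342.40 + $111.30 = $573.99
Net pay = $7,711.13 − $573.99 = $7,137.14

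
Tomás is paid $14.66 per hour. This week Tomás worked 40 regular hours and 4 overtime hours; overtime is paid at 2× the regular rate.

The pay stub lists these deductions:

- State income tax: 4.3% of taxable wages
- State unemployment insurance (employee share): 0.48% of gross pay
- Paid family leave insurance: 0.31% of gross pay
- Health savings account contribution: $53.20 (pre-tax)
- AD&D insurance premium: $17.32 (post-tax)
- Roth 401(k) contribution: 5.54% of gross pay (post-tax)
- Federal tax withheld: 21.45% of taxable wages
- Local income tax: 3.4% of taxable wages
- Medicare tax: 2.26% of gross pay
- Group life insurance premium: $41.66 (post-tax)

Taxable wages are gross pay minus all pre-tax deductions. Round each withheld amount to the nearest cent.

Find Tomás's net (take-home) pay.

Regular pay: 40 × $14.66 = $586.40
Overtime pay: 4 × $14.66 × 2 = $117.28
Gross pay = $586.40 + $117.28 = $703.68
Health savings account contribution: $53.20
Taxable wages = $703.68 − $53.20 = $650.48
Local income tax: $650.48 × 0.034 = $22.12
State income tax: $650.48 × 0.043 = $27.97
Federal tax withheld: $650.48 × 0.2145 = $139.53
State unemployment insurance (employee share): $703.68 × 0.0048 = $3.38
Medicare tax: $703.68 × 0.0226 = $15.90
Paid family leave insurance: $703.68 × 0.0031 = $2.18
AD&D insurance premium: $17.32
Roth 401(k) contribution: $703.68 × 0.0554 = $38.98
Group life insurance premium: $41.66
Total deductions = $53.20 + $22.12 + $27.97 + $139.53 + $3.38 + $15.90 + $2.18 + $17.32 + $38.98 + $41.66 = $362.24
Net pay = $703.68 − $362.24 = $341.44

$341.44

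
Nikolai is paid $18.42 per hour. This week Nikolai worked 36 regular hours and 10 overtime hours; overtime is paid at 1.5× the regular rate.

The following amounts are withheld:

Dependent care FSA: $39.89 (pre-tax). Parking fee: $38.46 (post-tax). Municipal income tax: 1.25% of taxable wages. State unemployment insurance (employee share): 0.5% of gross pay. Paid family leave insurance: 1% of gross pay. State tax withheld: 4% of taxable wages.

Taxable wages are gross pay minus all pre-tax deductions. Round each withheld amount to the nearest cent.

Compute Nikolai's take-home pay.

$799.76

Regular pay: 36 × $18.42 = $663.12
Overtime pay: 10 × $18.42 × 1.5 = $276.30
Gross pay = $663.12 + $276.30 = $939.42
Dependent care FSA: $39.89
Taxable wages = $939.42 − $39.89 = $899.53
State tax withheld: $899.53 × 0.04 = $35.98
Municipal income tax: $899.53 × 0.0125 = $11.24
Paid family leave insurance: $939.42 × 0.01 = $9.39
State unemployment insurance (employee share): $939.42 × 0.005 = $4.70
Parking fee: $38.46
Total deductions = $39.89 + $35.98 + $11.24 + $9.39 + $4.70 + $38.46 = $139.66
Net pay = $939.42 − $139.66 = $799.76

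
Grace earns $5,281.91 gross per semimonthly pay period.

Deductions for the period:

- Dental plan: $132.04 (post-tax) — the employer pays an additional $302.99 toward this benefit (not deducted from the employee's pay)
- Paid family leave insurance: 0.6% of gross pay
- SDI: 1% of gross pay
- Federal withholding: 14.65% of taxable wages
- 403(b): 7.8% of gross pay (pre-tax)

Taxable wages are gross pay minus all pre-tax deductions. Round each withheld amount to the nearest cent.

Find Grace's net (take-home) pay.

$3,939.93

403(b): $5,281.91 × 0.078 = $411.99
Taxable wages = $5,281.91 − $411.99 = $4,869.92
Federal withholding: $4,869.92 × 0.1465 = $713.44
Paid family leave insurance: $5,281.91 × 0.006 = $31.69
SDI: $5,281.91 × 0.01 = $52.82
Dental plan: $132.04
(Employer's $302.99 toward dental plan is not withheld from the employee.)
Total deductions = $411.99 + $713.44 + $31.69 + $52.82 + $132.04 = $1,341.98
Net pay = $5,281.91 − $1,341.98 = $3,939.93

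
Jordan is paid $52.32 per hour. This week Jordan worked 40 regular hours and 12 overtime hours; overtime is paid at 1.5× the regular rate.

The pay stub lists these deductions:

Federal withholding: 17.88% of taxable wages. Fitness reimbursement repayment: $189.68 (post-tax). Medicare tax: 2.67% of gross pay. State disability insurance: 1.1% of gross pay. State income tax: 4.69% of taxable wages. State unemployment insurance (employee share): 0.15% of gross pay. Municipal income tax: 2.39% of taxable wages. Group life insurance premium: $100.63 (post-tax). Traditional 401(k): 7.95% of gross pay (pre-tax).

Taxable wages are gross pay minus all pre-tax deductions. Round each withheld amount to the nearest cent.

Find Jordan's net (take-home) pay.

Regular pay: 40 × $52.32 = $2092.80
Overtime pay: 12 × $52.32 × 1.5 = $941.76
Gross pay = $2092.80 + $941.76 = $3034.56
Traditional 401(k): $3034.56 × 0.0795 = $241.25
Taxable wages = $3034.56 − $241.25 = $2793.31
Federal withholding: $2793.31 × 0.1788 = $499.44
Municipal income tax: $2793.31 × 0.0239 = $66.76
State income tax: $2793.31 × 0.0469 = $131.01
State unemployment insurance (employee share): $3034.56 × 0.0015 = $4.55
Medicare tax: $3034.56 × 0.0267 = $81.02
State disability insurance: $3034.56 × 0.011 = $33.38
Group life insurance premium: $100.63
Fitness reimbursement repayment: $189.68
Total deductions = $241.25 + $499.44 + $66.76 + $131.01 + $4.55 + $81.02 + $33.38 + $100.63 + $189.68 = $1347.72
Net pay = $3034.56 − $1347.72 = $1686.84

$1686.84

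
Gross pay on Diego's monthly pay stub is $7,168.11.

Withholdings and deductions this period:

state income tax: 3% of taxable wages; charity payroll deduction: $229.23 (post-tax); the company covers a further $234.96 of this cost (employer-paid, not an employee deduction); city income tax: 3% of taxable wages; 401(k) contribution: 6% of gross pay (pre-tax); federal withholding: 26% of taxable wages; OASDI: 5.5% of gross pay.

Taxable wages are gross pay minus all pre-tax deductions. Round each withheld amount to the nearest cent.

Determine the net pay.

401(k) contribution: $7,168.11 × 0.06 = $430.09
Taxable wages = $7,168.11 − $430.09 = $6,738.02
Federal withholding: $6,738.02 × 0.26 = $1,751.89
City income tax: $6,738.02 × 0.03 = $202.14
State income tax: $6,738.02 × 0.03 = $202.14
OASDI: $7,168.11 × 0.055 = $394.25
Charity payroll deduction: $229.23
(Employer's $234.96 toward charity payroll deduction is not withheld from the employee.)
Total deductions = $430.09 + $1,751.89 + $202.14 + $202.14 + $394.25 + $229.23 = $3,209.74
Net pay = $7,168.11 − $3,209.74 = $3,958.37

$3,958.37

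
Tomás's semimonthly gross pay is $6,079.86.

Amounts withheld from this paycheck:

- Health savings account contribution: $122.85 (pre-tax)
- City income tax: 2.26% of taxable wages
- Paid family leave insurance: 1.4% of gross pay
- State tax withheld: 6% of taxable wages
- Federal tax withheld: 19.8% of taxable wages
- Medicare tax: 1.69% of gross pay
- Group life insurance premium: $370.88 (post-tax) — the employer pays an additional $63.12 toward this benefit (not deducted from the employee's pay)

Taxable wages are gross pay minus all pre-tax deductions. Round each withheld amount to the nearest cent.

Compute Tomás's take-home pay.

Health savings account contribution: $122.85
Taxable wages = $6,079.86 − $122.85 = $5,957.01
City income tax: $5,957.01 × 0.0226 = $134.63
Federal tax withheld: $5,957.01 × 0.198 = $1,179.49
State tax withheld: $5,957.01 × 0.06 = $357.42
Medicare tax: $6,079.86 × 0.0169 = $102.75
Paid family leave insurance: $6,079.86 × 0.014 = $85.12
Group life insurance premium: $370.88
(Employer's $63.12 toward group life insurance premium is not withheld from the employee.)
Total deductions = $122.85 + $134.63 + $1,179.49 + $357.42 + $102.75 + $85.12 + $370.88 = $2,353.14
Net pay = $6,079.86 − $2,353.14 = $3,726.72

$3,726.72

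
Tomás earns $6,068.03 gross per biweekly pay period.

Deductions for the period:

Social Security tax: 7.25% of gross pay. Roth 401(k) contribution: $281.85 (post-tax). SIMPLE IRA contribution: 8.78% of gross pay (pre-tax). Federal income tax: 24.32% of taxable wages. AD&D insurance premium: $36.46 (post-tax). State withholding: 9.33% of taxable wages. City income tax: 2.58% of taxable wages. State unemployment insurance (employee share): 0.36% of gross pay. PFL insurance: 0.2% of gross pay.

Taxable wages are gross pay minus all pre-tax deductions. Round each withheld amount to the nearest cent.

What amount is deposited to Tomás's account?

$2,737.61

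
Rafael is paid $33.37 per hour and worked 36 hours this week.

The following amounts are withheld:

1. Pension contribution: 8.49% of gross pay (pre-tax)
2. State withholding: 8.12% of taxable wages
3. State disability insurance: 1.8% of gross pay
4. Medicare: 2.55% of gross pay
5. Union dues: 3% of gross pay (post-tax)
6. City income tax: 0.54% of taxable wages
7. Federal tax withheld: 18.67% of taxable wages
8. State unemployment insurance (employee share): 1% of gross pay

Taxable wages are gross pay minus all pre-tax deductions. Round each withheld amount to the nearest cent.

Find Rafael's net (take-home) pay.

$698.58

Gross pay: 36 × $33.37 = $1,201.32
Pension contribution: $1,201.32 × 0.0849 = $101.99
Taxable wages = $1,201.32 − $101.99 = $1,099.33
Federal tax withheld: $1,099.33 × 0.1867 = $205.24
City income tax: $1,099.33 × 0.0054 = $5.94
State withholding: $1,099.33 × 0.0812 = $89.27
State unemployment insurance (employee share): $1,201.32 × 0.01 = $12.01
Medicare: $1,201.32 × 0.0255 = $30.63
State disability insurance: $1,201.32 × 0.018 = $21.62
Union dues: $1,201.32 × 0.03 = $36.04
Total deductions = $101.99 + $205.24 + $5.94 + $89.27 + $12.01 + $30.63 + $21.62 + $36.04 = $502.74
Net pay = $1,201.32 − $502.74 = $698.58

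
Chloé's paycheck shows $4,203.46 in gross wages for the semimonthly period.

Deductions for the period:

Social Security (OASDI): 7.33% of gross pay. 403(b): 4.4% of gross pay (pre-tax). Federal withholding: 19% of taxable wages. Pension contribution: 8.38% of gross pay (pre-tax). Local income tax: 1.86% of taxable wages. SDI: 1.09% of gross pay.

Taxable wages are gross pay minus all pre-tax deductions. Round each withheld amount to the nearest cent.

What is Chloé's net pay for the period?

403(b): $4,203.46 × 0.044 = $184.95
Pension contribution: $4,203.46 × 0.0838 = $352.25
Pre-tax total = $184.95 + $352.25 = $537.20
Taxable wages = $4,203.46 − $537.20 = $3,666.26
Local income tax: $3,666.26 × 0.0186 = $68.19
Federal withholding: $3,666.26 × 0.19 = $696.59
Social Security (OASDI): $4,203.46 × 0.0733 = $308.11
SDI: $4,203.46 × 0.0109 = $45.82
Total deductions = $184.95 + $352.25 + $68.19 + $696.59 + $308.11 + $45.82 = $1,655.91
Net pay = $4,203.46 − $1,655.91 = $2,547.55

$2,547.55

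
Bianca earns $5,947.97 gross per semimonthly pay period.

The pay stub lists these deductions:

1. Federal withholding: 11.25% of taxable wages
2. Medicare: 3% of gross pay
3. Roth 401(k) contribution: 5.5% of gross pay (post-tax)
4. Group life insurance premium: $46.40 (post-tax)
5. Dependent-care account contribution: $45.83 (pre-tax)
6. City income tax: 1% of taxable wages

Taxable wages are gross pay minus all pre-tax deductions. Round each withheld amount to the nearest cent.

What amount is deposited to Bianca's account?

Dependent-care account contribution: $45.83
Taxable wages = $5,947.97 − $45.83 = $5,902.14
Federal withholding: $5,902.14 × 0.1125 = $663.99
City income tax: $5,902.14 × 0.01 = $59.02
Medicare: $5,947.97 × 0.03 = $178.44
Group life insurance premium: $46.40
Roth 401(k) contribution: $5,947.97 × 0.055 = $327.14
Total deductions = $45.83 + $663.99 + $59.02 + $178.44 + $46.40 + $327.14 = $1,320.82
Net pay = $5,947.97 − $1,320.82 = $4,627.15

$4,627.15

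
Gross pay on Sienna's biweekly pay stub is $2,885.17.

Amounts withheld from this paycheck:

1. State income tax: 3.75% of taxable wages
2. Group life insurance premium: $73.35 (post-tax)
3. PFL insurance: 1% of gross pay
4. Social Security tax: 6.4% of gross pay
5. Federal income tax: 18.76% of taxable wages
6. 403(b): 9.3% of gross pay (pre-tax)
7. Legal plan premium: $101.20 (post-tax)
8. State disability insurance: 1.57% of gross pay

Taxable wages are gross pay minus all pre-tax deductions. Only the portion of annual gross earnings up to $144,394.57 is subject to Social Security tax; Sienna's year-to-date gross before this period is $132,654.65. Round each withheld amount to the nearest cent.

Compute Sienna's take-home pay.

403(b): $2,885.17 × 0.093 = $268.32
Taxable wages = $2,885.17 − $268.32 = $2,616.85
Federal income tax: $2,616.85 × 0.1876 = $490.92
State income tax: $2,616.85 × 0.0375 = $98.13
PFL insurance: $2,885.17 × 0.01 = $28.85
State disability insurance: $2,885.17 × 0.0157 = $45.30
Social Security tax: cap not yet reached, full $2,885.17 is subject → $2,885.17 × 0.064 = $184.65
Legal plan premium: $101.20
Group life insurance premium: $73.35
Total deductions = $268.32 + $490.92 + $98.13 + $28.85 + $45.30 + $184.65 + $101.20 + $73.35 = $1,290.72
Net pay = $2,885.17 − $1,290.72 = $1,594.45

$1,594.45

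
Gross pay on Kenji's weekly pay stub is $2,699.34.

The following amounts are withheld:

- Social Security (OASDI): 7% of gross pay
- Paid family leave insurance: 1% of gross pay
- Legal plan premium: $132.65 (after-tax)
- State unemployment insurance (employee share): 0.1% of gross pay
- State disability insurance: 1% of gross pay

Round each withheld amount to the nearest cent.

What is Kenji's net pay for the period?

Social Security (OASDI): $2,699.34 × 0.07 = $188.95
State unemployment insurance (employee share): $2,699.34 × 0.001 = $2.70
State disability insurance: $2,699.34 × 0.01 = $26.99
Paid family leave insurance: $2,699.34 × 0.01 = $26.99
Legal plan premium: $132.65
Total deductions = $188.95 + $2.70 + $26.99 + $26.99 + $132.65 = $378.28
Net pay = $2,699.34 − $378.28 = $2,321.06

$2,321.06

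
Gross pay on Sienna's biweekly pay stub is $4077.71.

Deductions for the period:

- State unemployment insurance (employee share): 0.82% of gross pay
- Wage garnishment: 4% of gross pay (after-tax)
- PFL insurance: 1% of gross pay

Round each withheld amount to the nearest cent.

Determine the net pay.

PFL insurance: $4077.71 × 0.01 = $40.78
State unemployment insurance (employee share): $4077.71 × 0.0082 = $33.44
Wage garnishment: $4077.71 × 0.04 = $163.11
Total deductions = $40.78 + $33.44 + $163.11 = $237.33
Net pay = $4077.71 − $237.33 = $3840.38

$3840.38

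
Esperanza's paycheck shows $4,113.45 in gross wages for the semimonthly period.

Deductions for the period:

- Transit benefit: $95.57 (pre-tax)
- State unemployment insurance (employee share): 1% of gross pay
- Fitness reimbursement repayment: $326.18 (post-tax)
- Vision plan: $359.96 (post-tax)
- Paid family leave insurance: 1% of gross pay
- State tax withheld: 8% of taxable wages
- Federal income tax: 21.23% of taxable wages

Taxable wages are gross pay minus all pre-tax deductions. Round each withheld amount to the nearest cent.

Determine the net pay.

$2,075.05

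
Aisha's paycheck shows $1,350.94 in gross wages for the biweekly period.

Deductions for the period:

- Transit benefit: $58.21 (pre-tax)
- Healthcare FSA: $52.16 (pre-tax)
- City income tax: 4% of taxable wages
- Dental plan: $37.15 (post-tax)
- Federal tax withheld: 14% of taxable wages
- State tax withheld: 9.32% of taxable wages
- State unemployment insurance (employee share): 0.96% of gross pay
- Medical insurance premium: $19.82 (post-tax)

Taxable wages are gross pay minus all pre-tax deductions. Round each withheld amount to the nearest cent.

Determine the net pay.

$831.71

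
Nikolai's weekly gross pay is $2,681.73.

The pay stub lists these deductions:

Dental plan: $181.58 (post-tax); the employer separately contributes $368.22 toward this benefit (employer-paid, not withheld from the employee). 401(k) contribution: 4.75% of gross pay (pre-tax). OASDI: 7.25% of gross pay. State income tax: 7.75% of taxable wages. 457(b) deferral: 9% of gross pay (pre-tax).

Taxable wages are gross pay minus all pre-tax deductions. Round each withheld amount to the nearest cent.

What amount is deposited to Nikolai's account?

401(k) contribution: $2,681.73 × 0.0475 = $127.38
457(b) deferral: $2,681.73 × 0.09 = $241.36
Pre-tax total = $127.38 + $241.36 = $368.74
Taxable wages = $2,681.73 − $368.74 = $2,312.99
State income tax: $2,312.99 × 0.0775 = $179.26
OASDI: $2,681.73 × 0.0725 = $194.43
Dental plan: $181.58
(Employer's $368.22 toward dental plan is not withheld from the employee.)
Total deductions = $127.38 + $241.36 + $179.26 + $194.43 + $181.58 = $924.01
Net pay = $2,681.73 − $924.01 = $1,757.72

$1,757.72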